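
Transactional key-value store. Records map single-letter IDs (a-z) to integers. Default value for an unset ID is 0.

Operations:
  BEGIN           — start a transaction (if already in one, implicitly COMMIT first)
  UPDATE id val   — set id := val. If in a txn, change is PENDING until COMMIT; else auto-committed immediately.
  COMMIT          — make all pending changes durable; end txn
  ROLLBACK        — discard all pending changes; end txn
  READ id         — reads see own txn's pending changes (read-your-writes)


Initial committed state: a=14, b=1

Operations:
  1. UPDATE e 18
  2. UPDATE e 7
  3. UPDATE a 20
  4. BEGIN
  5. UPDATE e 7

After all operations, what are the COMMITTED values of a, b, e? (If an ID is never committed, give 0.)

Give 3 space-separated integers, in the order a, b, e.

Answer: 20 1 7

Derivation:
Initial committed: {a=14, b=1}
Op 1: UPDATE e=18 (auto-commit; committed e=18)
Op 2: UPDATE e=7 (auto-commit; committed e=7)
Op 3: UPDATE a=20 (auto-commit; committed a=20)
Op 4: BEGIN: in_txn=True, pending={}
Op 5: UPDATE e=7 (pending; pending now {e=7})
Final committed: {a=20, b=1, e=7}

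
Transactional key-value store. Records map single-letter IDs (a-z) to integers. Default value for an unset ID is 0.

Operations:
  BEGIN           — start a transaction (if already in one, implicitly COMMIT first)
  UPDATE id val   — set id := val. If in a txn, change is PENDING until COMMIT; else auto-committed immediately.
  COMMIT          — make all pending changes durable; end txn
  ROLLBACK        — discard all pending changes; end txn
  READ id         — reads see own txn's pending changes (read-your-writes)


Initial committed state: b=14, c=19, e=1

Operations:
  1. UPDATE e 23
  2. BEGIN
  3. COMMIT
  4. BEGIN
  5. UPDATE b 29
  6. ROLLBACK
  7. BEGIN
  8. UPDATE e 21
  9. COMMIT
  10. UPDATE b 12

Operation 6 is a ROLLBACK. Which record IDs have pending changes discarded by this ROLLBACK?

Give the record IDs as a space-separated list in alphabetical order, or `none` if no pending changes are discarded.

Answer: b

Derivation:
Initial committed: {b=14, c=19, e=1}
Op 1: UPDATE e=23 (auto-commit; committed e=23)
Op 2: BEGIN: in_txn=True, pending={}
Op 3: COMMIT: merged [] into committed; committed now {b=14, c=19, e=23}
Op 4: BEGIN: in_txn=True, pending={}
Op 5: UPDATE b=29 (pending; pending now {b=29})
Op 6: ROLLBACK: discarded pending ['b']; in_txn=False
Op 7: BEGIN: in_txn=True, pending={}
Op 8: UPDATE e=21 (pending; pending now {e=21})
Op 9: COMMIT: merged ['e'] into committed; committed now {b=14, c=19, e=21}
Op 10: UPDATE b=12 (auto-commit; committed b=12)
ROLLBACK at op 6 discards: ['b']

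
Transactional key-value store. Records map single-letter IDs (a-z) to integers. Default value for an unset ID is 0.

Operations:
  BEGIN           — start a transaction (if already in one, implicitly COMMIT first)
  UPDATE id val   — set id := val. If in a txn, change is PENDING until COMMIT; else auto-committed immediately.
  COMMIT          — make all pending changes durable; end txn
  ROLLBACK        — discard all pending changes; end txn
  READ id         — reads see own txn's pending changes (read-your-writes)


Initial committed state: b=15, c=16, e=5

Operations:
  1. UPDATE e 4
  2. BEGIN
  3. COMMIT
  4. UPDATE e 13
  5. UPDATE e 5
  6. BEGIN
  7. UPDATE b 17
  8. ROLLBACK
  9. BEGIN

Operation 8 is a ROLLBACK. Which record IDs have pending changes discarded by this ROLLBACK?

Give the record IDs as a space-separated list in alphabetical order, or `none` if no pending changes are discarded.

Answer: b

Derivation:
Initial committed: {b=15, c=16, e=5}
Op 1: UPDATE e=4 (auto-commit; committed e=4)
Op 2: BEGIN: in_txn=True, pending={}
Op 3: COMMIT: merged [] into committed; committed now {b=15, c=16, e=4}
Op 4: UPDATE e=13 (auto-commit; committed e=13)
Op 5: UPDATE e=5 (auto-commit; committed e=5)
Op 6: BEGIN: in_txn=True, pending={}
Op 7: UPDATE b=17 (pending; pending now {b=17})
Op 8: ROLLBACK: discarded pending ['b']; in_txn=False
Op 9: BEGIN: in_txn=True, pending={}
ROLLBACK at op 8 discards: ['b']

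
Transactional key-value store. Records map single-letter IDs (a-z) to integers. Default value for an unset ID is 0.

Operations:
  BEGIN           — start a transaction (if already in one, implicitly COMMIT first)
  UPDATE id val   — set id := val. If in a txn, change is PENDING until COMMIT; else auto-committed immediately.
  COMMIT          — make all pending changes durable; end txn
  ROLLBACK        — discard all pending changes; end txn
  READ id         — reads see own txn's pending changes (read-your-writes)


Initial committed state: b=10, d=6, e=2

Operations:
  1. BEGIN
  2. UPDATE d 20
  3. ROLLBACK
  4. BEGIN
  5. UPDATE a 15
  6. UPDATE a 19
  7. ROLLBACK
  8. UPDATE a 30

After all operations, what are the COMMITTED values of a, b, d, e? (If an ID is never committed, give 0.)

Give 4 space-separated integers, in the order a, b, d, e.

Answer: 30 10 6 2

Derivation:
Initial committed: {b=10, d=6, e=2}
Op 1: BEGIN: in_txn=True, pending={}
Op 2: UPDATE d=20 (pending; pending now {d=20})
Op 3: ROLLBACK: discarded pending ['d']; in_txn=False
Op 4: BEGIN: in_txn=True, pending={}
Op 5: UPDATE a=15 (pending; pending now {a=15})
Op 6: UPDATE a=19 (pending; pending now {a=19})
Op 7: ROLLBACK: discarded pending ['a']; in_txn=False
Op 8: UPDATE a=30 (auto-commit; committed a=30)
Final committed: {a=30, b=10, d=6, e=2}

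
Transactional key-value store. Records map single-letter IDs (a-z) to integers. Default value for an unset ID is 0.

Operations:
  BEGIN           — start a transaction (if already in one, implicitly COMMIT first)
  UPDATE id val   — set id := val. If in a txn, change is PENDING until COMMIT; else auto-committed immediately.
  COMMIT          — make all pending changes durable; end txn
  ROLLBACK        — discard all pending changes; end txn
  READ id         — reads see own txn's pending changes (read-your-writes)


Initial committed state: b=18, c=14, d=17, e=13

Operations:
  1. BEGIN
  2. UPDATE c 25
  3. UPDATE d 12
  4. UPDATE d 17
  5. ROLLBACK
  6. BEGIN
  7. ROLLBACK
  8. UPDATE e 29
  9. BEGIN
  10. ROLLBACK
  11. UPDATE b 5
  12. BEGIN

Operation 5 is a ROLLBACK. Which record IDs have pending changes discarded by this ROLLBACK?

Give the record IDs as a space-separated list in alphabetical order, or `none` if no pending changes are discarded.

Answer: c d

Derivation:
Initial committed: {b=18, c=14, d=17, e=13}
Op 1: BEGIN: in_txn=True, pending={}
Op 2: UPDATE c=25 (pending; pending now {c=25})
Op 3: UPDATE d=12 (pending; pending now {c=25, d=12})
Op 4: UPDATE d=17 (pending; pending now {c=25, d=17})
Op 5: ROLLBACK: discarded pending ['c', 'd']; in_txn=False
Op 6: BEGIN: in_txn=True, pending={}
Op 7: ROLLBACK: discarded pending []; in_txn=False
Op 8: UPDATE e=29 (auto-commit; committed e=29)
Op 9: BEGIN: in_txn=True, pending={}
Op 10: ROLLBACK: discarded pending []; in_txn=False
Op 11: UPDATE b=5 (auto-commit; committed b=5)
Op 12: BEGIN: in_txn=True, pending={}
ROLLBACK at op 5 discards: ['c', 'd']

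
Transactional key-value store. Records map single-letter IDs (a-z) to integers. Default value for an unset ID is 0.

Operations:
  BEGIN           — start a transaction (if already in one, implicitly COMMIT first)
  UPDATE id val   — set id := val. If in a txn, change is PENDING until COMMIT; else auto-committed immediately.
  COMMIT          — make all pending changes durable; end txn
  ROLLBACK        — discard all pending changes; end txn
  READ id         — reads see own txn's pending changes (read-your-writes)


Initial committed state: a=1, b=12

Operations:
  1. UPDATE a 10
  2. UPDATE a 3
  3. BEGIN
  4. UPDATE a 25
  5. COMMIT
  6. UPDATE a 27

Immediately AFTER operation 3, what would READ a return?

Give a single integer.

Initial committed: {a=1, b=12}
Op 1: UPDATE a=10 (auto-commit; committed a=10)
Op 2: UPDATE a=3 (auto-commit; committed a=3)
Op 3: BEGIN: in_txn=True, pending={}
After op 3: visible(a) = 3 (pending={}, committed={a=3, b=12})

Answer: 3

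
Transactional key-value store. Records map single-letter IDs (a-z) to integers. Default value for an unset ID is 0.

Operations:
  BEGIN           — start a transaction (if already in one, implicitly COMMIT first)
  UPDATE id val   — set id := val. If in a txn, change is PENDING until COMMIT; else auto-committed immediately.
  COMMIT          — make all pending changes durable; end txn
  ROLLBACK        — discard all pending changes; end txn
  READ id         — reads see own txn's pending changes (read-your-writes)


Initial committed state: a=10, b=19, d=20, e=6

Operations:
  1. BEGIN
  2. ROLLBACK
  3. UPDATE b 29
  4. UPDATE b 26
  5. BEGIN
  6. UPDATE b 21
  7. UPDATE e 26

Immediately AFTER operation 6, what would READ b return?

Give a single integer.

Answer: 21

Derivation:
Initial committed: {a=10, b=19, d=20, e=6}
Op 1: BEGIN: in_txn=True, pending={}
Op 2: ROLLBACK: discarded pending []; in_txn=False
Op 3: UPDATE b=29 (auto-commit; committed b=29)
Op 4: UPDATE b=26 (auto-commit; committed b=26)
Op 5: BEGIN: in_txn=True, pending={}
Op 6: UPDATE b=21 (pending; pending now {b=21})
After op 6: visible(b) = 21 (pending={b=21}, committed={a=10, b=26, d=20, e=6})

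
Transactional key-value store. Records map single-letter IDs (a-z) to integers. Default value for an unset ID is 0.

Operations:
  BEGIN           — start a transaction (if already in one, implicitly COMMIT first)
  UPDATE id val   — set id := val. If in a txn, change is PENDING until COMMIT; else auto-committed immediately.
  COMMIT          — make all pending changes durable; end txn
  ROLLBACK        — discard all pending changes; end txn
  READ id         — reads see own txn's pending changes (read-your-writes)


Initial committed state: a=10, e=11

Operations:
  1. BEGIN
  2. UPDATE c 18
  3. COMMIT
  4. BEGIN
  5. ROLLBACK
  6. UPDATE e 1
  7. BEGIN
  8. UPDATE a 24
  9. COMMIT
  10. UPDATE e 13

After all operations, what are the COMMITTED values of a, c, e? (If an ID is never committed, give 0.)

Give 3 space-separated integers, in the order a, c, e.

Initial committed: {a=10, e=11}
Op 1: BEGIN: in_txn=True, pending={}
Op 2: UPDATE c=18 (pending; pending now {c=18})
Op 3: COMMIT: merged ['c'] into committed; committed now {a=10, c=18, e=11}
Op 4: BEGIN: in_txn=True, pending={}
Op 5: ROLLBACK: discarded pending []; in_txn=False
Op 6: UPDATE e=1 (auto-commit; committed e=1)
Op 7: BEGIN: in_txn=True, pending={}
Op 8: UPDATE a=24 (pending; pending now {a=24})
Op 9: COMMIT: merged ['a'] into committed; committed now {a=24, c=18, e=1}
Op 10: UPDATE e=13 (auto-commit; committed e=13)
Final committed: {a=24, c=18, e=13}

Answer: 24 18 13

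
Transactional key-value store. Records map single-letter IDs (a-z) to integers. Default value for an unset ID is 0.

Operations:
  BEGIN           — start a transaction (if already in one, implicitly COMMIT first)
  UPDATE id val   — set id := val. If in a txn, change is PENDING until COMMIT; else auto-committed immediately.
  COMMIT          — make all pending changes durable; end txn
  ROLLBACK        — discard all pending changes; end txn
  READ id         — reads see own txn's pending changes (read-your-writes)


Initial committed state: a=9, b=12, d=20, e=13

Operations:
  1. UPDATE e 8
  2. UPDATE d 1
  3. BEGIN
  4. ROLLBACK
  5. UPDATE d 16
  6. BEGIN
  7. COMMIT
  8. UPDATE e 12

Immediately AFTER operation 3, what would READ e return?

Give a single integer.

Answer: 8

Derivation:
Initial committed: {a=9, b=12, d=20, e=13}
Op 1: UPDATE e=8 (auto-commit; committed e=8)
Op 2: UPDATE d=1 (auto-commit; committed d=1)
Op 3: BEGIN: in_txn=True, pending={}
After op 3: visible(e) = 8 (pending={}, committed={a=9, b=12, d=1, e=8})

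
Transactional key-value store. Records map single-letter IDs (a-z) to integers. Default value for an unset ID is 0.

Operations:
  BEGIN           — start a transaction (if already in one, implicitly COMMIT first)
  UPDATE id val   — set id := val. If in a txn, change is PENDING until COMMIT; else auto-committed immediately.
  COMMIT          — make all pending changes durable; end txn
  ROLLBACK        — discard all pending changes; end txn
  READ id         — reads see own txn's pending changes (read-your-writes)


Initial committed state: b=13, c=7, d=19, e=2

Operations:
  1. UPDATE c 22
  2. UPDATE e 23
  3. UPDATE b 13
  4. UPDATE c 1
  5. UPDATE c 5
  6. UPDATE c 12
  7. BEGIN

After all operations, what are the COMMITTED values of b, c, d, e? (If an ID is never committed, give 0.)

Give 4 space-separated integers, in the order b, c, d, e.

Initial committed: {b=13, c=7, d=19, e=2}
Op 1: UPDATE c=22 (auto-commit; committed c=22)
Op 2: UPDATE e=23 (auto-commit; committed e=23)
Op 3: UPDATE b=13 (auto-commit; committed b=13)
Op 4: UPDATE c=1 (auto-commit; committed c=1)
Op 5: UPDATE c=5 (auto-commit; committed c=5)
Op 6: UPDATE c=12 (auto-commit; committed c=12)
Op 7: BEGIN: in_txn=True, pending={}
Final committed: {b=13, c=12, d=19, e=23}

Answer: 13 12 19 23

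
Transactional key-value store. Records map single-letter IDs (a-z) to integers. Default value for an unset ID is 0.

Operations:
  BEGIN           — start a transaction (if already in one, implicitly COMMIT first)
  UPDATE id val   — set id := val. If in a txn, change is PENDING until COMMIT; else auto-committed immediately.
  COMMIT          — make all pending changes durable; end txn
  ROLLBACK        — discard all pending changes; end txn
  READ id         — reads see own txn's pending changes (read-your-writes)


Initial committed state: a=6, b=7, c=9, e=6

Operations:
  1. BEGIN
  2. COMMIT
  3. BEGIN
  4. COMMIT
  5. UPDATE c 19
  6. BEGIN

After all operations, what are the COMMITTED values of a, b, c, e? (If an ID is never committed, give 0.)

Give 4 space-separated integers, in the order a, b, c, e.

Initial committed: {a=6, b=7, c=9, e=6}
Op 1: BEGIN: in_txn=True, pending={}
Op 2: COMMIT: merged [] into committed; committed now {a=6, b=7, c=9, e=6}
Op 3: BEGIN: in_txn=True, pending={}
Op 4: COMMIT: merged [] into committed; committed now {a=6, b=7, c=9, e=6}
Op 5: UPDATE c=19 (auto-commit; committed c=19)
Op 6: BEGIN: in_txn=True, pending={}
Final committed: {a=6, b=7, c=19, e=6}

Answer: 6 7 19 6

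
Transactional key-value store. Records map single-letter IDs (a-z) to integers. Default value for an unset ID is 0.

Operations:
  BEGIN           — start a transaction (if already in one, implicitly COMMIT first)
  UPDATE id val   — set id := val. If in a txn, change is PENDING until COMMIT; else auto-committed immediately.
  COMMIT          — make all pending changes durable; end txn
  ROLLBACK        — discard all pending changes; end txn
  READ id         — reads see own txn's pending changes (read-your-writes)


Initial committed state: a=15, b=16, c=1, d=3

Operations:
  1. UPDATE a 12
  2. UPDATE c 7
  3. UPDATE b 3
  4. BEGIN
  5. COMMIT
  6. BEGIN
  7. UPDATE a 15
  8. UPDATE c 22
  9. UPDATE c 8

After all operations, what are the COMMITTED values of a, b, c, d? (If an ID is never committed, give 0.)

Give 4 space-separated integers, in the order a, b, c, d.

Initial committed: {a=15, b=16, c=1, d=3}
Op 1: UPDATE a=12 (auto-commit; committed a=12)
Op 2: UPDATE c=7 (auto-commit; committed c=7)
Op 3: UPDATE b=3 (auto-commit; committed b=3)
Op 4: BEGIN: in_txn=True, pending={}
Op 5: COMMIT: merged [] into committed; committed now {a=12, b=3, c=7, d=3}
Op 6: BEGIN: in_txn=True, pending={}
Op 7: UPDATE a=15 (pending; pending now {a=15})
Op 8: UPDATE c=22 (pending; pending now {a=15, c=22})
Op 9: UPDATE c=8 (pending; pending now {a=15, c=8})
Final committed: {a=12, b=3, c=7, d=3}

Answer: 12 3 7 3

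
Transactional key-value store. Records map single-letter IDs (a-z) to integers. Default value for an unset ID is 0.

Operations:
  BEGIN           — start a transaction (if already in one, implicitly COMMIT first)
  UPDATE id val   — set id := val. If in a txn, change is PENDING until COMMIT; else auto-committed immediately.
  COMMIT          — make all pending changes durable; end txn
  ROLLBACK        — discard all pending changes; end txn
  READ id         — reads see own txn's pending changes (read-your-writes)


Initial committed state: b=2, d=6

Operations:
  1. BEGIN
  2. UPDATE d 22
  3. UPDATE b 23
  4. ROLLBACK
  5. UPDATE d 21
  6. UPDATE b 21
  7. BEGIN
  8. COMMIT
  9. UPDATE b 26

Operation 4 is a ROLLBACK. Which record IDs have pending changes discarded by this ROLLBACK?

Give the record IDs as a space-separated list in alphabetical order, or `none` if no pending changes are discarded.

Answer: b d

Derivation:
Initial committed: {b=2, d=6}
Op 1: BEGIN: in_txn=True, pending={}
Op 2: UPDATE d=22 (pending; pending now {d=22})
Op 3: UPDATE b=23 (pending; pending now {b=23, d=22})
Op 4: ROLLBACK: discarded pending ['b', 'd']; in_txn=False
Op 5: UPDATE d=21 (auto-commit; committed d=21)
Op 6: UPDATE b=21 (auto-commit; committed b=21)
Op 7: BEGIN: in_txn=True, pending={}
Op 8: COMMIT: merged [] into committed; committed now {b=21, d=21}
Op 9: UPDATE b=26 (auto-commit; committed b=26)
ROLLBACK at op 4 discards: ['b', 'd']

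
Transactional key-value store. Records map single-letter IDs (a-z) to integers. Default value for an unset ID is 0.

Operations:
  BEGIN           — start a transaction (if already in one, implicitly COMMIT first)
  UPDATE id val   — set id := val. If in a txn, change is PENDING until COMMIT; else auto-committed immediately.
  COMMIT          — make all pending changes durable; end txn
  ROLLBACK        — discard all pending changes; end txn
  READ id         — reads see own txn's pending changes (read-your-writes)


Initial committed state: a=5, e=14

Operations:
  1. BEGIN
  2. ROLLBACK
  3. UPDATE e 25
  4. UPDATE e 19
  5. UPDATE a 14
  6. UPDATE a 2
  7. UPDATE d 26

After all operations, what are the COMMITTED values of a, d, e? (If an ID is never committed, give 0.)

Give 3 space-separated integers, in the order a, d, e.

Initial committed: {a=5, e=14}
Op 1: BEGIN: in_txn=True, pending={}
Op 2: ROLLBACK: discarded pending []; in_txn=False
Op 3: UPDATE e=25 (auto-commit; committed e=25)
Op 4: UPDATE e=19 (auto-commit; committed e=19)
Op 5: UPDATE a=14 (auto-commit; committed a=14)
Op 6: UPDATE a=2 (auto-commit; committed a=2)
Op 7: UPDATE d=26 (auto-commit; committed d=26)
Final committed: {a=2, d=26, e=19}

Answer: 2 26 19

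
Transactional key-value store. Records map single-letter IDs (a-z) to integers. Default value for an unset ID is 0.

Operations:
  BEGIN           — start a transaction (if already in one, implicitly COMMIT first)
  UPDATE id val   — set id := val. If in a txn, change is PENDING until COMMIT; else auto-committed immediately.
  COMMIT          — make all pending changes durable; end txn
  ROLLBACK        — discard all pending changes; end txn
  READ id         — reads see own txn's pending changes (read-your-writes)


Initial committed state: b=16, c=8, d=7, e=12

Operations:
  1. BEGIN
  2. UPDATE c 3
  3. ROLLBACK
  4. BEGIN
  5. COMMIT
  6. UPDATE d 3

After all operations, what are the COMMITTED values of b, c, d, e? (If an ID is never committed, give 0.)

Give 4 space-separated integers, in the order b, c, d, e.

Answer: 16 8 3 12

Derivation:
Initial committed: {b=16, c=8, d=7, e=12}
Op 1: BEGIN: in_txn=True, pending={}
Op 2: UPDATE c=3 (pending; pending now {c=3})
Op 3: ROLLBACK: discarded pending ['c']; in_txn=False
Op 4: BEGIN: in_txn=True, pending={}
Op 5: COMMIT: merged [] into committed; committed now {b=16, c=8, d=7, e=12}
Op 6: UPDATE d=3 (auto-commit; committed d=3)
Final committed: {b=16, c=8, d=3, e=12}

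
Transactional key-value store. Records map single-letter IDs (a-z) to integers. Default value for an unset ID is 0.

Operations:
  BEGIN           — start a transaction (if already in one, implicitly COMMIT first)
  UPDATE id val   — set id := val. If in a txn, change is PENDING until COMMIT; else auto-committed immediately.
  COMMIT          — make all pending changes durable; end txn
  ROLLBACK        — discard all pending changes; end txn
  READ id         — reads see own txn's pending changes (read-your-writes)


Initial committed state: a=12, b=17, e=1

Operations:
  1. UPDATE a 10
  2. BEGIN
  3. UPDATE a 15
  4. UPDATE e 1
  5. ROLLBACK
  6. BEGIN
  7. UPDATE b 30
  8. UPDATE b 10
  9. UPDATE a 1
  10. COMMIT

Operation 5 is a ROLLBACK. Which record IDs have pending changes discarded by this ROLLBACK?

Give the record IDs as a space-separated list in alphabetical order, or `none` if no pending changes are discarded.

Answer: a e

Derivation:
Initial committed: {a=12, b=17, e=1}
Op 1: UPDATE a=10 (auto-commit; committed a=10)
Op 2: BEGIN: in_txn=True, pending={}
Op 3: UPDATE a=15 (pending; pending now {a=15})
Op 4: UPDATE e=1 (pending; pending now {a=15, e=1})
Op 5: ROLLBACK: discarded pending ['a', 'e']; in_txn=False
Op 6: BEGIN: in_txn=True, pending={}
Op 7: UPDATE b=30 (pending; pending now {b=30})
Op 8: UPDATE b=10 (pending; pending now {b=10})
Op 9: UPDATE a=1 (pending; pending now {a=1, b=10})
Op 10: COMMIT: merged ['a', 'b'] into committed; committed now {a=1, b=10, e=1}
ROLLBACK at op 5 discards: ['a', 'e']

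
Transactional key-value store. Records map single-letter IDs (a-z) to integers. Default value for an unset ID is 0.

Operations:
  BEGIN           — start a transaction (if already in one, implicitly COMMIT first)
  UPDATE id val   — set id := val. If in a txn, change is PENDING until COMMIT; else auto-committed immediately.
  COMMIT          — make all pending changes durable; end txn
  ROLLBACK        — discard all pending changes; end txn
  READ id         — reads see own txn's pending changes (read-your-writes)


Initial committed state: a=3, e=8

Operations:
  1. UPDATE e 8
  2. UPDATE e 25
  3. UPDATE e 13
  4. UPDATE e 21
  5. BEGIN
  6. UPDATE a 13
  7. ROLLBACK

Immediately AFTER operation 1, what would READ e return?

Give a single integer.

Initial committed: {a=3, e=8}
Op 1: UPDATE e=8 (auto-commit; committed e=8)
After op 1: visible(e) = 8 (pending={}, committed={a=3, e=8})

Answer: 8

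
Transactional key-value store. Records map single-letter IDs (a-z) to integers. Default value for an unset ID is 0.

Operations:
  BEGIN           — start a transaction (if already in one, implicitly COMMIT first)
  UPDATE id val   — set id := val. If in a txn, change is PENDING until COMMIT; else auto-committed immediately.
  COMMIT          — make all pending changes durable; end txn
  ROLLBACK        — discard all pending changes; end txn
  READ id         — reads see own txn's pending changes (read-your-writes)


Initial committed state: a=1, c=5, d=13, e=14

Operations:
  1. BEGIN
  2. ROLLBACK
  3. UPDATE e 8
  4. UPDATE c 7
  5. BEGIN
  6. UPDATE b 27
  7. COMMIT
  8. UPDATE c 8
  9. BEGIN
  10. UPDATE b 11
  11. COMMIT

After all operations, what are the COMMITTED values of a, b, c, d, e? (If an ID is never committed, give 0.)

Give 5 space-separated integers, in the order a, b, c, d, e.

Initial committed: {a=1, c=5, d=13, e=14}
Op 1: BEGIN: in_txn=True, pending={}
Op 2: ROLLBACK: discarded pending []; in_txn=False
Op 3: UPDATE e=8 (auto-commit; committed e=8)
Op 4: UPDATE c=7 (auto-commit; committed c=7)
Op 5: BEGIN: in_txn=True, pending={}
Op 6: UPDATE b=27 (pending; pending now {b=27})
Op 7: COMMIT: merged ['b'] into committed; committed now {a=1, b=27, c=7, d=13, e=8}
Op 8: UPDATE c=8 (auto-commit; committed c=8)
Op 9: BEGIN: in_txn=True, pending={}
Op 10: UPDATE b=11 (pending; pending now {b=11})
Op 11: COMMIT: merged ['b'] into committed; committed now {a=1, b=11, c=8, d=13, e=8}
Final committed: {a=1, b=11, c=8, d=13, e=8}

Answer: 1 11 8 13 8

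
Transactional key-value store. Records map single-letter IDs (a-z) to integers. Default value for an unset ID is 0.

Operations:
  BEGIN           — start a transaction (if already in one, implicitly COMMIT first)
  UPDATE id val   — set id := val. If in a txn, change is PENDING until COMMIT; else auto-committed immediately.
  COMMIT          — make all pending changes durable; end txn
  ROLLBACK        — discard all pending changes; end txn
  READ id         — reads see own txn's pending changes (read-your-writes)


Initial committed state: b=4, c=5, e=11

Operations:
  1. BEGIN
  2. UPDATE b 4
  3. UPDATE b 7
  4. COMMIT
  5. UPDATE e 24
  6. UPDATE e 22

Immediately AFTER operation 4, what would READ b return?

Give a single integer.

Answer: 7

Derivation:
Initial committed: {b=4, c=5, e=11}
Op 1: BEGIN: in_txn=True, pending={}
Op 2: UPDATE b=4 (pending; pending now {b=4})
Op 3: UPDATE b=7 (pending; pending now {b=7})
Op 4: COMMIT: merged ['b'] into committed; committed now {b=7, c=5, e=11}
After op 4: visible(b) = 7 (pending={}, committed={b=7, c=5, e=11})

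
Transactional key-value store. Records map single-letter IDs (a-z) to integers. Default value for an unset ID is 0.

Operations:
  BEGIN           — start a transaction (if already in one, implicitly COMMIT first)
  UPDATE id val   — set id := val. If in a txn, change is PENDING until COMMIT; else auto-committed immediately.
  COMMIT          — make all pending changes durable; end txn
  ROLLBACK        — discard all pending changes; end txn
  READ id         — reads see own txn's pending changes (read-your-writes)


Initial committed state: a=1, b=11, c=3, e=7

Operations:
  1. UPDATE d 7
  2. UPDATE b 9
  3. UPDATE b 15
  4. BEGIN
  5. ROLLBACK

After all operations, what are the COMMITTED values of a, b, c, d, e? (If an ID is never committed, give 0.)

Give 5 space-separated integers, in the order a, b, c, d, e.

Initial committed: {a=1, b=11, c=3, e=7}
Op 1: UPDATE d=7 (auto-commit; committed d=7)
Op 2: UPDATE b=9 (auto-commit; committed b=9)
Op 3: UPDATE b=15 (auto-commit; committed b=15)
Op 4: BEGIN: in_txn=True, pending={}
Op 5: ROLLBACK: discarded pending []; in_txn=False
Final committed: {a=1, b=15, c=3, d=7, e=7}

Answer: 1 15 3 7 7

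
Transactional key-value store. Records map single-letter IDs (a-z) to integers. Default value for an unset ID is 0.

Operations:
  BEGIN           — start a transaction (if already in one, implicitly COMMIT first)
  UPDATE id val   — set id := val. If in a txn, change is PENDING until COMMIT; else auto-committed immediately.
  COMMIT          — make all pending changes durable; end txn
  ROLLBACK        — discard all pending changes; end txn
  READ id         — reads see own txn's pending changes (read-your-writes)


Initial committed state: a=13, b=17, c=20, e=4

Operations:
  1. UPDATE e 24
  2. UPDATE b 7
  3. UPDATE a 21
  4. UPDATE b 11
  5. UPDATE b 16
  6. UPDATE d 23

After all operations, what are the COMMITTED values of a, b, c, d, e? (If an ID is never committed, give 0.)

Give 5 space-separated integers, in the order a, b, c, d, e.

Initial committed: {a=13, b=17, c=20, e=4}
Op 1: UPDATE e=24 (auto-commit; committed e=24)
Op 2: UPDATE b=7 (auto-commit; committed b=7)
Op 3: UPDATE a=21 (auto-commit; committed a=21)
Op 4: UPDATE b=11 (auto-commit; committed b=11)
Op 5: UPDATE b=16 (auto-commit; committed b=16)
Op 6: UPDATE d=23 (auto-commit; committed d=23)
Final committed: {a=21, b=16, c=20, d=23, e=24}

Answer: 21 16 20 23 24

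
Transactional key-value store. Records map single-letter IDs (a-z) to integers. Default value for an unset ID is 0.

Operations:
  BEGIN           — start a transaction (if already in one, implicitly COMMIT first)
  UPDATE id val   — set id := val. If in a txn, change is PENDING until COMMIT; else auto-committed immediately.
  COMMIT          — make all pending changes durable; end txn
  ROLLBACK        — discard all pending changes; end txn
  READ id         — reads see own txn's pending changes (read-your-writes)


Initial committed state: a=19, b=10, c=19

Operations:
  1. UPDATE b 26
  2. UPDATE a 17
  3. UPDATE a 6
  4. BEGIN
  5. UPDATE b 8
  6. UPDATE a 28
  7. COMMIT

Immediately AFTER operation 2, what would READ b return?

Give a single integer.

Initial committed: {a=19, b=10, c=19}
Op 1: UPDATE b=26 (auto-commit; committed b=26)
Op 2: UPDATE a=17 (auto-commit; committed a=17)
After op 2: visible(b) = 26 (pending={}, committed={a=17, b=26, c=19})

Answer: 26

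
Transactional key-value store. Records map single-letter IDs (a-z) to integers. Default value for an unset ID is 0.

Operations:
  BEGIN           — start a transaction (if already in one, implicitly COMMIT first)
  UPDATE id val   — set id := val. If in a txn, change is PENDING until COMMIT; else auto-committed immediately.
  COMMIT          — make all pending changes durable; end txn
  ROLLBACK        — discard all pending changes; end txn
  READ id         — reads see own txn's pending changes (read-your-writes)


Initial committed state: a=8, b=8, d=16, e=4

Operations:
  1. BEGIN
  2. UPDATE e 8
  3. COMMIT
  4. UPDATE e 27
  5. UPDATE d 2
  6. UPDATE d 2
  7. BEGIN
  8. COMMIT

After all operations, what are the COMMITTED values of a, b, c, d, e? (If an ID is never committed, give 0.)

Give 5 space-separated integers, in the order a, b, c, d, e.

Initial committed: {a=8, b=8, d=16, e=4}
Op 1: BEGIN: in_txn=True, pending={}
Op 2: UPDATE e=8 (pending; pending now {e=8})
Op 3: COMMIT: merged ['e'] into committed; committed now {a=8, b=8, d=16, e=8}
Op 4: UPDATE e=27 (auto-commit; committed e=27)
Op 5: UPDATE d=2 (auto-commit; committed d=2)
Op 6: UPDATE d=2 (auto-commit; committed d=2)
Op 7: BEGIN: in_txn=True, pending={}
Op 8: COMMIT: merged [] into committed; committed now {a=8, b=8, d=2, e=27}
Final committed: {a=8, b=8, d=2, e=27}

Answer: 8 8 0 2 27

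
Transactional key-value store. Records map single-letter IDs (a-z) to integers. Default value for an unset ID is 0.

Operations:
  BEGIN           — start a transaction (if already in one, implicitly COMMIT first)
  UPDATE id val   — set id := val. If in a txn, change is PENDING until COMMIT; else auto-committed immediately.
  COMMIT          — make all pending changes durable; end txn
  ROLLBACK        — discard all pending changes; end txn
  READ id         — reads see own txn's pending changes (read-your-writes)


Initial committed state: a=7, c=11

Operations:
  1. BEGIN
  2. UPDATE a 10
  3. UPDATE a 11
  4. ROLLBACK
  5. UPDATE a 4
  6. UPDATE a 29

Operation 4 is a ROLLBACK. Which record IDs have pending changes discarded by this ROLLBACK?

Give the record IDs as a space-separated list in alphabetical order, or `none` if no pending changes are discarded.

Initial committed: {a=7, c=11}
Op 1: BEGIN: in_txn=True, pending={}
Op 2: UPDATE a=10 (pending; pending now {a=10})
Op 3: UPDATE a=11 (pending; pending now {a=11})
Op 4: ROLLBACK: discarded pending ['a']; in_txn=False
Op 5: UPDATE a=4 (auto-commit; committed a=4)
Op 6: UPDATE a=29 (auto-commit; committed a=29)
ROLLBACK at op 4 discards: ['a']

Answer: a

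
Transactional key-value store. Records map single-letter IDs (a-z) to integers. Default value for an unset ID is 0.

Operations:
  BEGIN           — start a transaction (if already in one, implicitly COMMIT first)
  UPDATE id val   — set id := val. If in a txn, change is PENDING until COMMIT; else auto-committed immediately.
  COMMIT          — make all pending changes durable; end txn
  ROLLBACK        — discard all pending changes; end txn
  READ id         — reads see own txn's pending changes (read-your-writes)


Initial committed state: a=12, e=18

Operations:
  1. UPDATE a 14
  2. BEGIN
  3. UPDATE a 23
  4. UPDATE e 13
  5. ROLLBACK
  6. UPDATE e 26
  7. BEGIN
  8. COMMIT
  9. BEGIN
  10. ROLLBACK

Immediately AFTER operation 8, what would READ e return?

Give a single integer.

Initial committed: {a=12, e=18}
Op 1: UPDATE a=14 (auto-commit; committed a=14)
Op 2: BEGIN: in_txn=True, pending={}
Op 3: UPDATE a=23 (pending; pending now {a=23})
Op 4: UPDATE e=13 (pending; pending now {a=23, e=13})
Op 5: ROLLBACK: discarded pending ['a', 'e']; in_txn=False
Op 6: UPDATE e=26 (auto-commit; committed e=26)
Op 7: BEGIN: in_txn=True, pending={}
Op 8: COMMIT: merged [] into committed; committed now {a=14, e=26}
After op 8: visible(e) = 26 (pending={}, committed={a=14, e=26})

Answer: 26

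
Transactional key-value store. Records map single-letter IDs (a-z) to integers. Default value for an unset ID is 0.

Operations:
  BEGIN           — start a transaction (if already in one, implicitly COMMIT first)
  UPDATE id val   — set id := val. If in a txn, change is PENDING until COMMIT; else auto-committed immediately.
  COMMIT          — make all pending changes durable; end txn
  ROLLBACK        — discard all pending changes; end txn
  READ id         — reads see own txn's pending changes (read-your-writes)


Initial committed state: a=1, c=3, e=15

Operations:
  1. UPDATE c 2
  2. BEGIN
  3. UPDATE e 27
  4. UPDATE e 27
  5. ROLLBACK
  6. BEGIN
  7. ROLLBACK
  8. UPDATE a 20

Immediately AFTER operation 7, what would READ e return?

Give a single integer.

Answer: 15

Derivation:
Initial committed: {a=1, c=3, e=15}
Op 1: UPDATE c=2 (auto-commit; committed c=2)
Op 2: BEGIN: in_txn=True, pending={}
Op 3: UPDATE e=27 (pending; pending now {e=27})
Op 4: UPDATE e=27 (pending; pending now {e=27})
Op 5: ROLLBACK: discarded pending ['e']; in_txn=False
Op 6: BEGIN: in_txn=True, pending={}
Op 7: ROLLBACK: discarded pending []; in_txn=False
After op 7: visible(e) = 15 (pending={}, committed={a=1, c=2, e=15})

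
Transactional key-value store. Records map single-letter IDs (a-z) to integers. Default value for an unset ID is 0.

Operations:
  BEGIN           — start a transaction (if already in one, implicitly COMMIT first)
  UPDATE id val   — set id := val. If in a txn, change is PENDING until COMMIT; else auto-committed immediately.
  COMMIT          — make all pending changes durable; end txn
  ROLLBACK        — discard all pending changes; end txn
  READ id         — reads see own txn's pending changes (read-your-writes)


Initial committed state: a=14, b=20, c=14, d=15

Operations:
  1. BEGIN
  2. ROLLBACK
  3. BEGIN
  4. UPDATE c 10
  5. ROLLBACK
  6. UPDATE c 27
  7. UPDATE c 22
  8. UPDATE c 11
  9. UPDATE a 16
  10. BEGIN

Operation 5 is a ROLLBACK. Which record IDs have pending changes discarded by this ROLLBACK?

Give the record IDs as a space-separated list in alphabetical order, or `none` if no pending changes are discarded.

Answer: c

Derivation:
Initial committed: {a=14, b=20, c=14, d=15}
Op 1: BEGIN: in_txn=True, pending={}
Op 2: ROLLBACK: discarded pending []; in_txn=False
Op 3: BEGIN: in_txn=True, pending={}
Op 4: UPDATE c=10 (pending; pending now {c=10})
Op 5: ROLLBACK: discarded pending ['c']; in_txn=False
Op 6: UPDATE c=27 (auto-commit; committed c=27)
Op 7: UPDATE c=22 (auto-commit; committed c=22)
Op 8: UPDATE c=11 (auto-commit; committed c=11)
Op 9: UPDATE a=16 (auto-commit; committed a=16)
Op 10: BEGIN: in_txn=True, pending={}
ROLLBACK at op 5 discards: ['c']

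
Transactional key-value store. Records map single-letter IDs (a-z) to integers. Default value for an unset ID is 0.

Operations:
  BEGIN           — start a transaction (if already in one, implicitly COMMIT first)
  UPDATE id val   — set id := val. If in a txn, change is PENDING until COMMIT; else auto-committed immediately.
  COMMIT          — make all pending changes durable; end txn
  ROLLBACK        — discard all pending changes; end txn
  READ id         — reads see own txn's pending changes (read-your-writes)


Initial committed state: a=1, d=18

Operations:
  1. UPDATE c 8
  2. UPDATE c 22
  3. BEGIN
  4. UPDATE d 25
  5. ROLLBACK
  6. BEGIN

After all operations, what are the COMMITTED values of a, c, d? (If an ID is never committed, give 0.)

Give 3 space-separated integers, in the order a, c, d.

Answer: 1 22 18

Derivation:
Initial committed: {a=1, d=18}
Op 1: UPDATE c=8 (auto-commit; committed c=8)
Op 2: UPDATE c=22 (auto-commit; committed c=22)
Op 3: BEGIN: in_txn=True, pending={}
Op 4: UPDATE d=25 (pending; pending now {d=25})
Op 5: ROLLBACK: discarded pending ['d']; in_txn=False
Op 6: BEGIN: in_txn=True, pending={}
Final committed: {a=1, c=22, d=18}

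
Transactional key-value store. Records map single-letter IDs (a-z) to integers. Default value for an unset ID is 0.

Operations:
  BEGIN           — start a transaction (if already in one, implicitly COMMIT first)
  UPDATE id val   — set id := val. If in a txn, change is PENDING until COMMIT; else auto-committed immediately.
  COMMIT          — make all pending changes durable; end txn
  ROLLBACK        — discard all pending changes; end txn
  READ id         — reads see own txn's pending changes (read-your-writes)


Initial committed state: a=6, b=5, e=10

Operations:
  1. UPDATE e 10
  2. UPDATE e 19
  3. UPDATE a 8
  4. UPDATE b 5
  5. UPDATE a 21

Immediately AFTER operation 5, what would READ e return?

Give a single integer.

Answer: 19

Derivation:
Initial committed: {a=6, b=5, e=10}
Op 1: UPDATE e=10 (auto-commit; committed e=10)
Op 2: UPDATE e=19 (auto-commit; committed e=19)
Op 3: UPDATE a=8 (auto-commit; committed a=8)
Op 4: UPDATE b=5 (auto-commit; committed b=5)
Op 5: UPDATE a=21 (auto-commit; committed a=21)
After op 5: visible(e) = 19 (pending={}, committed={a=21, b=5, e=19})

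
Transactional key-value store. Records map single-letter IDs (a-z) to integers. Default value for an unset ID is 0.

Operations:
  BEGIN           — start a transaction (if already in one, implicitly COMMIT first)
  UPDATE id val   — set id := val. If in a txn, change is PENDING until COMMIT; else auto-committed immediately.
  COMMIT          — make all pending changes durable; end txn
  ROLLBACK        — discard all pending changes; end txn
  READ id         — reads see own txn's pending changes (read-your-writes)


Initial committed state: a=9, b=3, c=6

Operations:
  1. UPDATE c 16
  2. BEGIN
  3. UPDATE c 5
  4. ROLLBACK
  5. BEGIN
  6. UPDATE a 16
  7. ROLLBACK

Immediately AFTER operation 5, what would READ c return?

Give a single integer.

Answer: 16

Derivation:
Initial committed: {a=9, b=3, c=6}
Op 1: UPDATE c=16 (auto-commit; committed c=16)
Op 2: BEGIN: in_txn=True, pending={}
Op 3: UPDATE c=5 (pending; pending now {c=5})
Op 4: ROLLBACK: discarded pending ['c']; in_txn=False
Op 5: BEGIN: in_txn=True, pending={}
After op 5: visible(c) = 16 (pending={}, committed={a=9, b=3, c=16})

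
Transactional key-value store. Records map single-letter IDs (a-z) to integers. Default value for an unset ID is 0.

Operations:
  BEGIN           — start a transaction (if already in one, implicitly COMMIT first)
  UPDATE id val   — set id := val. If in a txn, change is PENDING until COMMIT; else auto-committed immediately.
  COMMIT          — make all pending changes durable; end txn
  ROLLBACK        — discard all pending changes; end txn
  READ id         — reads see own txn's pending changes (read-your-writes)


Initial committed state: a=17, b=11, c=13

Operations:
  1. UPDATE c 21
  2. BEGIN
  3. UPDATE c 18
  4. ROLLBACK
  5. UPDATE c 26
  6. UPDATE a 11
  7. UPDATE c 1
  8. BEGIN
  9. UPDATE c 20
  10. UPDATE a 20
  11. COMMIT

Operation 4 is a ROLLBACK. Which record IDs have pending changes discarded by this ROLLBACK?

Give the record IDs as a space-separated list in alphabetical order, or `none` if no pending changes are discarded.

Answer: c

Derivation:
Initial committed: {a=17, b=11, c=13}
Op 1: UPDATE c=21 (auto-commit; committed c=21)
Op 2: BEGIN: in_txn=True, pending={}
Op 3: UPDATE c=18 (pending; pending now {c=18})
Op 4: ROLLBACK: discarded pending ['c']; in_txn=False
Op 5: UPDATE c=26 (auto-commit; committed c=26)
Op 6: UPDATE a=11 (auto-commit; committed a=11)
Op 7: UPDATE c=1 (auto-commit; committed c=1)
Op 8: BEGIN: in_txn=True, pending={}
Op 9: UPDATE c=20 (pending; pending now {c=20})
Op 10: UPDATE a=20 (pending; pending now {a=20, c=20})
Op 11: COMMIT: merged ['a', 'c'] into committed; committed now {a=20, b=11, c=20}
ROLLBACK at op 4 discards: ['c']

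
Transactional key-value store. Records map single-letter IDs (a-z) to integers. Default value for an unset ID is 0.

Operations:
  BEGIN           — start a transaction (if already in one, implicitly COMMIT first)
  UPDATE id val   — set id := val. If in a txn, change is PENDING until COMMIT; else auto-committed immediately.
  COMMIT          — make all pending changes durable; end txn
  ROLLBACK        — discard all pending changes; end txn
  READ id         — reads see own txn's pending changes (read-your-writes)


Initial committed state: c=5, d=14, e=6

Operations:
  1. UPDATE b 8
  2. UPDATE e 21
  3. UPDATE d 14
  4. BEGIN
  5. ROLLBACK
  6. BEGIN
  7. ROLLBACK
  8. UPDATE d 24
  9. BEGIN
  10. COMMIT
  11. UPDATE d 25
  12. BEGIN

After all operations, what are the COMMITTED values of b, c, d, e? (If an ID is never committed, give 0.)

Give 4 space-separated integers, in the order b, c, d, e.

Answer: 8 5 25 21

Derivation:
Initial committed: {c=5, d=14, e=6}
Op 1: UPDATE b=8 (auto-commit; committed b=8)
Op 2: UPDATE e=21 (auto-commit; committed e=21)
Op 3: UPDATE d=14 (auto-commit; committed d=14)
Op 4: BEGIN: in_txn=True, pending={}
Op 5: ROLLBACK: discarded pending []; in_txn=False
Op 6: BEGIN: in_txn=True, pending={}
Op 7: ROLLBACK: discarded pending []; in_txn=False
Op 8: UPDATE d=24 (auto-commit; committed d=24)
Op 9: BEGIN: in_txn=True, pending={}
Op 10: COMMIT: merged [] into committed; committed now {b=8, c=5, d=24, e=21}
Op 11: UPDATE d=25 (auto-commit; committed d=25)
Op 12: BEGIN: in_txn=True, pending={}
Final committed: {b=8, c=5, d=25, e=21}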